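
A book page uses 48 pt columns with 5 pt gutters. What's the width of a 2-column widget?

Span of 2: 2·48 + 1·5 = 96 + 5 = 101 pt.

101 pt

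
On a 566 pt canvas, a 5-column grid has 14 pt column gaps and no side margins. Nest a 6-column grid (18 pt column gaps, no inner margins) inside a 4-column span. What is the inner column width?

60 pt

Subtracting 4 column gaps of 14 leaves 510 for 5 columns, so c = 102 pt.
4-column span = 4·102 + 3·14 = 450 pt.
450 − 5·18 = 360; ÷6 gives d = 60 pt.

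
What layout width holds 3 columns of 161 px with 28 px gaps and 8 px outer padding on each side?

555 px

Total width: 2·8 + 3·161 + 2·28 = 555 px.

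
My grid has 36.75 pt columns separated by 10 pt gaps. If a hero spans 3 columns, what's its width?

130.25 pt

3-column span = 3·36.75 + 2·10 = 130.25 pt.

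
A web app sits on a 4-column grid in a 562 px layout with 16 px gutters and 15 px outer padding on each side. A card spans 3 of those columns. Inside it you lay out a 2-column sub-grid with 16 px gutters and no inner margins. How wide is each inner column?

Inside the margins: 562 − 30 = 532 px.
4c + 3·16 = 532 → 4c = 484 → c = 121 px.
Span of 3: 3·121 + 2·16 = 363 + 32 = 395 px.
Subtracting 1 gutter of 16 leaves 379 for 2 columns, so d = 189.5 px.

189.5 px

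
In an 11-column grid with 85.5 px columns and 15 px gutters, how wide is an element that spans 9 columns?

889.5 px

Span of 9: 9·85.5 + 8·15 = 769.5 + 120 = 889.5 px.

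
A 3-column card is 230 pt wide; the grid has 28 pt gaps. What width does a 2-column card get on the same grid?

3c + 2·28 = 230 → 3c = 174 → c = 58 pt.
2-column span = 2·58 + 1·28 = 144 pt.

144 pt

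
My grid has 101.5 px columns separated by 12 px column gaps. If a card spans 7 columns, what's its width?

7 columns plus 6 column gaps: 710.5 + 72 = 782.5 px.

782.5 px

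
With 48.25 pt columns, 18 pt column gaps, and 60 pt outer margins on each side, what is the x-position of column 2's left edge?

126.25 pt

Before column 2: the margin + 1 column + 1 column gap.
Offset = 60 + 1·(48.25 + 18) = 60 + 66.25 = 126.25 pt.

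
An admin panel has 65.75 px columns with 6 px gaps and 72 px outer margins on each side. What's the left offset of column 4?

Each column+gutter stride is 71.75 px; 3 of them past the 72 px margin is 72 + 215.25 = 287.25 px.

287.25 px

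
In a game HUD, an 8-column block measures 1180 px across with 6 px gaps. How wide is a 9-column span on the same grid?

Subtracting 7 gaps of 6 leaves 1138 for 8 columns, so c = 142.25 px.
Span of 9: 9·142.25 + 8·6 = 1280.25 + 48 = 1328.25 px.

1328.25 px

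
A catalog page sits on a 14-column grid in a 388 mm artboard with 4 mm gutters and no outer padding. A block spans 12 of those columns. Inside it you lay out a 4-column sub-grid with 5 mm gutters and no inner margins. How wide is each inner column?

79.25 mm

14c + 13·4 = 388 → 14c = 336 → c = 24 mm.
12 columns plus 11 gutters: 288 + 44 = 332 mm.
Subtracting 3 gutters of 5 leaves 317 for 4 columns, so d = 79.25 mm.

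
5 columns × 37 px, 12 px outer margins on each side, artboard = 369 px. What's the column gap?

Inside the margins: 369 − 24 = 345 px.
Columns use 185 px, leaving 160 px across 4 column gaps = 40 px each.

40 px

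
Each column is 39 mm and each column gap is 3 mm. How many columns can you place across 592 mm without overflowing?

k columns need k·39 + (k−1)·3 = k·42 − 3.
k·42 − 3 ≤ 592 → k ≤ 595 / 42 ≈ 14.17, so k = 14.

14 columns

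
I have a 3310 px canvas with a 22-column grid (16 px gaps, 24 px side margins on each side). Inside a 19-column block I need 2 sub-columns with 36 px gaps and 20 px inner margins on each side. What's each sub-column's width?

Inside the margins: 3310 − 48 = 3262 px.
Subtracting 21 gaps of 16 leaves 2926 for 22 columns, so c = 133 px.
Span of 19: 19·133 + 18·16 = 2527 + 288 = 2815 px.
Inner content = 2815 − 2·20 = 2775 px.
2 columns + 1 gap: 2d + 1·36 = 2775.
2d = 2775 − 36 = 2739, so d = 1369.5 px.

1369.5 px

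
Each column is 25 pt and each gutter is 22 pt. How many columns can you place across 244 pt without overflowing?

k columns need k·25 + (k−1)·22 = k·47 − 22.
k·47 − 22 ≤ 244 → k ≤ 266 / 47 ≈ 5.66, so k = 5.

5 columns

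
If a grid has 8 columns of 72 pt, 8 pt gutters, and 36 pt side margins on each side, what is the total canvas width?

704 pt

Adding margins, columns and gutters: 72 + 576 + 56 = 704 pt.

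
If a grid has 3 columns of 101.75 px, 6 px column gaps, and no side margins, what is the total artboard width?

Total width: 3·101.75 + 2·6 = 317.25 px.

317.25 px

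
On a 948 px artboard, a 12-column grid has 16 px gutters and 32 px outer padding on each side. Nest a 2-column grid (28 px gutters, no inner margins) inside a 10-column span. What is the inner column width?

353 px

Take off 64 px of margins, leaving 884 px.
12 columns + 11 gutters: 12c + 11·16 = 884.
12c = 884 − 176 = 708, so c = 59 px.
10 columns plus 9 gutters: 590 + 144 = 734 px.
Subtracting 1 gutter of 28 leaves 706 for 2 columns, so d = 353 px.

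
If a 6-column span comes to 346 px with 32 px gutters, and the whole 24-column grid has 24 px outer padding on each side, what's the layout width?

6c + 5·32 = 346 → 6c = 186 → c = 31 px.
Layout = 2·24 + 24·31 + 23·32 = 48 + 744 + 736 = 1528 px.

1528 px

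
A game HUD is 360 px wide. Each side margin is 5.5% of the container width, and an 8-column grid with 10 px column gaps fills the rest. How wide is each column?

31.3 px

Each margin = 5.5% of 360 = 19.8 px; content = 360 − 2·19.8 = 320.4 px.
8c + 7·10 = 320.4 → 8c = 250.4 → c = 31.3 px.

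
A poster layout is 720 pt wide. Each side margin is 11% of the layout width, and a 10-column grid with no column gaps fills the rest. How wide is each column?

Margins: 11% × 720 = 79.2 pt each, so content = 720 − 158.4 = 561.6 pt.
561.6 / 10 = 56.16 pt per column.

56.16 pt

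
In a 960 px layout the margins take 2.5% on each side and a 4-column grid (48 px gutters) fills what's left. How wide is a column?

192 px

Margins: 2.5% × 960 = 24 px each, so content = 960 − 48 = 912 px.
4 columns + 3 gutters: 4c + 3·48 = 912.
4c = 912 − 144 = 768, so c = 192 px.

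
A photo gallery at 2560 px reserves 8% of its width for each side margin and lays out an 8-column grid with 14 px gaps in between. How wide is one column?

Margins: 8% × 2560 = 204.8 px each, so content = 2560 − 409.6 = 2150.4 px.
2150.4 − 7·14 = 2052.4; ÷8 gives c = 256.55 px.

256.55 px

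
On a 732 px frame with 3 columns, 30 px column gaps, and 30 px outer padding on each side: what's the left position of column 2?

Take off 60 px of margins, leaving 672 px.
672 − 2·30 = 612; ÷3 gives c = 204 px.
Before column 2: the margin + 1 column + 1 column gap.
Offset = 30 + 1·(204 + 30) = 30 + 234 = 264 px.

264 px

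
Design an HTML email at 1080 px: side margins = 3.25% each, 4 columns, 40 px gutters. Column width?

222.45 px

Margins: 3.25% × 1080 = 35.1 px each, so content = 1080 − 70.2 = 1009.8 px.
4 columns + 3 gutters: 4c + 3·40 = 1009.8.
4c = 1009.8 − 120 = 889.8, so c = 222.45 px.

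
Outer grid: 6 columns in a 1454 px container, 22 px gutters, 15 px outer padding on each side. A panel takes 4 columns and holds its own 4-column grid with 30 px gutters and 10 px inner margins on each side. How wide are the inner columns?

Take off 30 px of margins, leaving 1424 px.
1424 − 5·22 = 1314; ÷6 gives c = 219 px.
4 columns plus 3 gutters: 876 + 66 = 942 px.
Inner content = 942 − 2·10 = 922 px.
Subtracting 3 gutters of 30 leaves 832 for 4 columns, so d = 208 px.

208 px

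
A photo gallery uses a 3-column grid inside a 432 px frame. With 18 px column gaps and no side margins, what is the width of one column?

432 − 2·18 = 396; ÷3 gives c = 132 px.

132 px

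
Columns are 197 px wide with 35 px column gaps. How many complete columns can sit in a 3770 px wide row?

16 columns

Each extra column adds 197 + 35 = 232 px.
(3770 + 35) / 232 = 16.40, so 16 columns fit.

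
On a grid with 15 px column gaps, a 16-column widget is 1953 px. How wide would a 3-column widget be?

16c + 15·15 = 1953 → 16c = 1728 → c = 108 px.
3-column span = 3·108 + 2·15 = 354 px.

354 px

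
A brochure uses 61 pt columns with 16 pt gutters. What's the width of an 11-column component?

11 columns plus 10 gutters: 671 + 160 = 831 pt.

831 pt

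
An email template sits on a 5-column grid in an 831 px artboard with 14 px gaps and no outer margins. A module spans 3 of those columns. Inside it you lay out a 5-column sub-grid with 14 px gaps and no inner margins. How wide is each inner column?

87.4 px

831 − 4·14 = 775; ÷5 gives c = 155 px.
Span of 3: 3·155 + 2·14 = 465 + 28 = 493 px.
5d + 4·14 = 493 → 5d = 437 → d = 87.4 px.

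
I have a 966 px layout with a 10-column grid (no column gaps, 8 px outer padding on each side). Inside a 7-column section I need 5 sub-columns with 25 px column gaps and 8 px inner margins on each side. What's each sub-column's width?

Inside the margins: 966 − 16 = 950 px.
10c = 950 → c = 95 px.
7-column span = 7·95 = 665 px.
Inner content = 665 − 2·8 = 649 px.
649 − 4·25 = 549; ÷5 gives d = 109.8 px.

109.8 px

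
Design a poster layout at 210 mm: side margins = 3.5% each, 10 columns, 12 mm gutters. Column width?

8.73 mm

Margins: 3.5% × 210 = 7.35 mm each, so content = 210 − 14.7 = 195.3 mm.
10 columns + 9 gutters: 10c + 9·12 = 195.3.
10c = 195.3 − 108 = 87.3, so c = 8.73 mm.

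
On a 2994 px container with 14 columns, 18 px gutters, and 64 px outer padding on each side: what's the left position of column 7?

1300 px

Take off 128 px of margins, leaving 2866 px.
14c + 13·18 = 2866 → 14c = 2632 → c = 188 px.
Before column 7: the margin + 6 columns + 6 gutters.
Offset = 64 + 6·(188 + 18) = 64 + 1236 = 1300 px.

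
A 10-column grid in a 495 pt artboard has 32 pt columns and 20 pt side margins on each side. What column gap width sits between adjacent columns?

Subtract both margins: 495 − 2·20 = 455 pt.
Columns use 320 pt, leaving 135 pt across 9 column gaps = 15 pt each.

15 pt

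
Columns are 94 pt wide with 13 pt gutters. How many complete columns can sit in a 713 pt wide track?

Each extra column adds 94 + 13 = 107 pt.
(713 + 13) / 107 = 6.79, so 6 columns fit.

6 columns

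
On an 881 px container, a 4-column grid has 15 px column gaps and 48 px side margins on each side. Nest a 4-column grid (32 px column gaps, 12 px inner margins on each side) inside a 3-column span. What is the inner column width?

Subtract both margins: 881 − 2·48 = 785 px.
4c + 3·15 = 785 → 4c = 740 → c = 185 px.
3 columns plus 2 column gaps: 555 + 30 = 585 px.
Inner content = 585 − 2·12 = 561 px.
4 columns + 3 column gaps: 4d + 3·32 = 561.
4d = 561 − 96 = 465, so d = 116.25 px.

116.25 px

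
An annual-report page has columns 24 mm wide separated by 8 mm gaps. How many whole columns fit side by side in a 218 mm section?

7 columns

Each extra column adds 24 + 8 = 32 mm.
(218 + 8) / 32 = 7.06, so 7 columns fit.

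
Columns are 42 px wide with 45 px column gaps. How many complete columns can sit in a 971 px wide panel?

11 columns: 11·42 + 10·45 = 912 px ≤ 971.
12 columns: 999 px > 971. So 11.

11 columns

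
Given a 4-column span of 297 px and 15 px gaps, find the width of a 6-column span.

297 − 3·15 = 252; ÷4 gives c = 63 px.
Span of 6: 6·63 + 5·15 = 378 + 75 = 453 px.

453 px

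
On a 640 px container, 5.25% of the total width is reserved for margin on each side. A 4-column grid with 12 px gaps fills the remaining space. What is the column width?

134.2 px

Margins: 5.25% × 640 = 33.6 px each, so content = 640 − 67.2 = 572.8 px.
Subtracting 3 gaps of 12 leaves 536.8 for 4 columns, so c = 134.2 px.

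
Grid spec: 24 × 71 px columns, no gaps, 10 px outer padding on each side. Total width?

1724 px

Total width: 2·10 + 24·71 = 1724 px.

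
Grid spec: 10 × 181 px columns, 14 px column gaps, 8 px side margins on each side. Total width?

1952 px

Total width: 2·8 + 10·181 + 9·14 = 1952 px.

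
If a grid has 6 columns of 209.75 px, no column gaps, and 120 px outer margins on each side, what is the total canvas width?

Summing: 240 + 1258.5 = 1498.5 px.

1498.5 px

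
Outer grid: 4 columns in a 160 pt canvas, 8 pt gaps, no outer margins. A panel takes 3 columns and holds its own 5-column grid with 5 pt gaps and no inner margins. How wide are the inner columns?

Subtracting 3 gaps of 8 leaves 136 for 4 columns, so c = 34 pt.
3 columns plus 2 gaps: 102 + 16 = 118 pt.
5d + 4·5 = 118 → 5d = 98 → d = 19.6 pt.

19.6 pt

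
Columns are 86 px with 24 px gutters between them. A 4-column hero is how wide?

4 columns plus 3 gutters: 344 + 72 = 416 px.

416 px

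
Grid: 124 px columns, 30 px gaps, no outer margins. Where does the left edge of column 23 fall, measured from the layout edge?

3388 px

No margin, so column 23 starts at 22·(column + gutter) = 22·154 = 3388 px.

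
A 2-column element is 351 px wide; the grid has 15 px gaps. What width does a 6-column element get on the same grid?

2 columns + 1 gap: 2c + 1·15 = 351.
2c = 351 − 15 = 336, so c = 168 px.
Span of 6: 6·168 + 5·15 = 1008 + 75 = 1083 px.

1083 px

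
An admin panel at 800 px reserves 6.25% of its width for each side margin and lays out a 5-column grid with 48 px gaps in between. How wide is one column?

101.6 px

Margins: 6.25% × 800 = 50 px each, so content = 800 − 100 = 700 px.
700 − 4·48 = 508; ÷5 gives c = 101.6 px.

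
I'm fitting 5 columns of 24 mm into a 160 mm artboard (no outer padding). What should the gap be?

5·24 + 4g = 160 → 4g = 40 → g = 10 mm.

10 mm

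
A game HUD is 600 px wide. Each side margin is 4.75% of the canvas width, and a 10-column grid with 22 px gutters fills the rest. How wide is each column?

Each margin = 4.75% of 600 = 28.5 px; content = 600 − 2·28.5 = 543 px.
Subtracting 9 gutters of 22 leaves 345 for 10 columns, so c = 34.5 px.

34.5 px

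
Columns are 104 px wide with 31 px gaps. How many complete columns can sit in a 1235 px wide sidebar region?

k columns need k·104 + (k−1)·31 = k·135 − 31.
k·135 − 31 ≤ 1235 → k ≤ 1266 / 135 ≈ 9.38, so k = 9.

9 columns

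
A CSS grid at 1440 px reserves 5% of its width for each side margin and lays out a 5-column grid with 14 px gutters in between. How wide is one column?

248 px

1440 × (1 − 2·5%) = 1440 × 90% = 1296 px for the columns.
1296 − 4·14 = 1240; ÷5 gives c = 248 px.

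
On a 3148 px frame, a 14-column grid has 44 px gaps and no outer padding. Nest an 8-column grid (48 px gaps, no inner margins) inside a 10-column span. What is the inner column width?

3148 − 13·44 = 2576; ÷14 gives c = 184 px.
10-column span = 10·184 + 9·44 = 2236 px.
Subtracting 7 gaps of 48 leaves 1900 for 8 columns, so d = 237.5 px.

237.5 px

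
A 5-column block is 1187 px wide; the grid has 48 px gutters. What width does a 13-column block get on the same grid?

3163 px

1187 − 4·48 = 995; ÷5 gives c = 199 px.
13 columns plus 12 gutters: 2587 + 576 = 3163 px.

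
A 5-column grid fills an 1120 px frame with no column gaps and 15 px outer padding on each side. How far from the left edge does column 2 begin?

233 px

Subtract both margins: 1120 − 2·15 = 1090 px.
5c = 1090 → c = 218 px.
Each column+gutter stride is 218 px; 1 of them past the 15 px margin is 15 + 218 = 233 px.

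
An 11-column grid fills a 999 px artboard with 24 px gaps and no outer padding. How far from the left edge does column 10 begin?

Subtracting 10 gaps of 24 leaves 759 for 11 columns, so c = 69 px.
Before column 10: 9 columns + 9 gaps.
Offset = 9·(69 + 24) = 9·93 = 837 px.

837 px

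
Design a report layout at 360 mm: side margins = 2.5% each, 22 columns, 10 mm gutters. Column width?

6 mm

Each margin = 2.5% of 360 = 9 mm; content = 360 − 2·9 = 342 mm.
22c + 21·10 = 342 → 22c = 132 → c = 6 mm.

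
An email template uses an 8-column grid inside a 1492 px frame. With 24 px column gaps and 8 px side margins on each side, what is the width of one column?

Subtract both margins: 1492 − 2·8 = 1476 px.
1476 − 7·24 = 1308; ÷8 gives c = 163.5 px.

163.5 px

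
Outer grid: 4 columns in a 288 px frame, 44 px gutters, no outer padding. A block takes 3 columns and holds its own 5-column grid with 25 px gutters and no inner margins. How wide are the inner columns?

4c + 3·44 = 288 → 4c = 156 → c = 39 px.
3-column span = 3·39 + 2·44 = 205 px.
5d + 4·25 = 205 → 5d = 105 → d = 21 px.

21 px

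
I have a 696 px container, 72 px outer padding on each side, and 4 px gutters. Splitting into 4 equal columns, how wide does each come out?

135 px

Subtract both margins: 696 − 2·72 = 552 px.
552 − 3·4 = 540; ÷4 gives c = 135 px.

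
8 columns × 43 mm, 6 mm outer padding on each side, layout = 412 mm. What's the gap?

8 mm

Subtract both margins: 412 − 2·6 = 400 mm.
8·43 + 7g = 400 → 7g = 56 → g = 8 mm.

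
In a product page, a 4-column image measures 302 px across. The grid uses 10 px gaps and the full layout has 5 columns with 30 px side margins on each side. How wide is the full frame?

Subtracting 3 gaps of 10 leaves 272 for 4 columns, so c = 68 px.
Total width: 2·30 + 5·68 + 4·10 = 440 px.

440 px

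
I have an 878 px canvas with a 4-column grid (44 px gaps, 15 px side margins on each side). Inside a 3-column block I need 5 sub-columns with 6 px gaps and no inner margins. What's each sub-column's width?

120.2 px

Take off 30 px of margins, leaving 848 px.
Subtracting 3 gaps of 44 leaves 716 for 4 columns, so c = 179 px.
3-column span = 3·179 + 2·44 = 625 px.
Subtracting 4 gaps of 6 leaves 601 for 5 columns, so d = 120.2 px.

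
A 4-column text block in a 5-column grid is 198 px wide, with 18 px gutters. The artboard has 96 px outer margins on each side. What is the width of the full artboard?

Subtracting 3 gutters of 18 leaves 144 for 4 columns, so c = 36 px.
Total width: 2·96 + 5·36 + 4·18 = 444 px.

444 px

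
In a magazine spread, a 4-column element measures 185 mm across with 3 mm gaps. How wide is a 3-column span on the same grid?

Subtracting 3 gaps of 3 leaves 176 for 4 columns, so c = 44 mm.
3-column span = 3·44 + 2·3 = 138 mm.

138 mm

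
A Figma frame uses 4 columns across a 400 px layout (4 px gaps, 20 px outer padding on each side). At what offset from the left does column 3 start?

202 px

Inside the margins: 400 − 40 = 360 px.
Subtracting 3 gaps of 4 leaves 348 for 4 columns, so c = 87 px.
Each column+gutter stride is 91 px; 2 of them past the 20 px margin is 20 + 182 = 202 px.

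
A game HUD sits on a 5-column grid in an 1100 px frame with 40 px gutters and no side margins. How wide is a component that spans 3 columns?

644 px

1100 − 4·40 = 940; ÷5 gives c = 188 px.
Span of 3: 3·188 + 2·40 = 564 + 80 = 644 px.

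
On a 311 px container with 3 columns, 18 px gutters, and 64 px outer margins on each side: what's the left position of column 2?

131 px

Inside the margins: 311 − 128 = 183 px.
Subtracting 2 gutters of 18 leaves 147 for 3 columns, so c = 49 px.
Before column 2: the margin + 1 column + 1 gutter.
Offset = 64 + 1·(49 + 18) = 64 + 67 = 131 px.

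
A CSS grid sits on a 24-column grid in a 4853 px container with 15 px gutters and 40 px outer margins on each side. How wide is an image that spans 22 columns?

Subtract both margins: 4853 − 2·40 = 4773 px.
Subtracting 23 gutters of 15 leaves 4428 for 24 columns, so c = 184.5 px.
22-column span = 22·184.5 + 21·15 = 4374 px.

4374 px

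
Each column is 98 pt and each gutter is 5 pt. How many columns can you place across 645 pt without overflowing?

6 columns

6 columns: 6·98 + 5·5 = 613 pt ≤ 645.
7 columns: 716 pt > 645. So 6.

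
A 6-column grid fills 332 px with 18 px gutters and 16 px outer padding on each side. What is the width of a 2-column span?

Inside the margins: 332 − 32 = 300 px.
Subtracting 5 gutters of 18 leaves 210 for 6 columns, so c = 35 px.
2-column span = 2·35 + 1·18 = 88 px.

88 px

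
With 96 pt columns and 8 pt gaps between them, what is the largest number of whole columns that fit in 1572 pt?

Each extra column adds 96 + 8 = 104 pt.
(1572 + 8) / 104 = 15.19, so 15 columns fit.

15 columns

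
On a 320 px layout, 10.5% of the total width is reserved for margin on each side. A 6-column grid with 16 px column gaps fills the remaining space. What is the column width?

Margins: 10.5% × 320 = 33.6 px each, so content = 320 − 67.2 = 252.8 px.
6 columns + 5 column gaps: 6c + 5·16 = 252.8.
6c = 252.8 − 80 = 172.8, so c = 28.8 px.

28.8 px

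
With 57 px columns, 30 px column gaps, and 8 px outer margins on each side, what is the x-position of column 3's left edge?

182 px

Column 3 starts at margin + 2·(column + gutter) = 8 + 2·87 = 182 px.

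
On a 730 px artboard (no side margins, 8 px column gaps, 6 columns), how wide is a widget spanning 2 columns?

238 px

6c + 5·8 = 730 → 6c = 690 → c = 115 px.
2-column span = 2·115 + 1·8 = 238 px.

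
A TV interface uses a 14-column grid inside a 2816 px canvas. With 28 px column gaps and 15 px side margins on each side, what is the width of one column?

Content width = 2816 − 2·15 = 2786 px.
Subtracting 13 column gaps of 28 leaves 2422 for 14 columns, so c = 173 px.

173 px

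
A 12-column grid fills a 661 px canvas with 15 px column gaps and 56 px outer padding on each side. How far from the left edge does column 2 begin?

103 px

Subtract both margins: 661 − 2·56 = 549 px.
12c + 11·15 = 549 → 12c = 384 → c = 32 px.
Each column+gutter stride is 47 px; 1 of them past the 56 px margin is 56 + 47 = 103 px.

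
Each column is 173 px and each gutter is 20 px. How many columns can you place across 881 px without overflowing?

4 columns

Each extra column adds 173 + 20 = 193 px.
(881 + 20) / 193 = 4.67, so 4 columns fit.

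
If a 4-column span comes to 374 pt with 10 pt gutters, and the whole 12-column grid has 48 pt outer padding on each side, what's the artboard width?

1238 pt

Subtracting 3 gutters of 10 leaves 344 for 4 columns, so c = 86 pt.
Adding margins, columns and gutters: 96 + 1032 + 110 = 1238 pt.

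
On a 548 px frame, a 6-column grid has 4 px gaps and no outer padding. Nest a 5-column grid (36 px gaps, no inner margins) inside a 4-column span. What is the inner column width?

6 columns + 5 gaps: 6c + 5·4 = 548.
6c = 548 − 20 = 528, so c = 88 px.
Span of 4: 4·88 + 3·4 = 352 + 12 = 364 px.
364 − 4·36 = 220; ÷5 gives d = 44 px.

44 px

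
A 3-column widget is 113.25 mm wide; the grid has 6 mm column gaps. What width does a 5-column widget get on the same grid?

3 columns + 2 column gaps: 3c + 2·6 = 113.25.
3c = 113.25 − 12 = 101.25, so c = 33.75 mm.
Span of 5: 5·33.75 + 4·6 = 168.75 + 24 = 192.75 mm.

192.75 mm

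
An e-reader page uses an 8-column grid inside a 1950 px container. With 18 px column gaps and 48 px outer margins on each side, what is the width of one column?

Subtract both margins: 1950 − 2·48 = 1854 px.
8 columns + 7 column gaps: 8c + 7·18 = 1854.
8c = 1854 − 126 = 1728, so c = 216 px.

216 px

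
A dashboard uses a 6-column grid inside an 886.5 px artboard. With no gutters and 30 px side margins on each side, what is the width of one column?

Inside the margins: 886.5 − 60 = 826.5 px.
826.5 / 6 = 137.75 px per column.

137.75 px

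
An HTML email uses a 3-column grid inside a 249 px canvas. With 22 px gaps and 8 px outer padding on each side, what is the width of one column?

63 px

Subtract both margins: 249 − 2·8 = 233 px.
3 columns + 2 gaps: 3c + 2·22 = 233.
3c = 233 − 44 = 189, so c = 63 px.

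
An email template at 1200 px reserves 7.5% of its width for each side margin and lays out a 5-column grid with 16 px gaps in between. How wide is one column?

Margins: 7.5% × 1200 = 90 px each, so content = 1200 − 180 = 1020 px.
Subtracting 4 gaps of 16 leaves 956 for 5 columns, so c = 191.2 px.

191.2 px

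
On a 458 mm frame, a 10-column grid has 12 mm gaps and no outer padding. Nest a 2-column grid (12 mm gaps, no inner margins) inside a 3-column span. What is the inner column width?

10 columns + 9 gaps: 10c + 9·12 = 458.
10c = 458 − 108 = 350, so c = 35 mm.
3-column span = 3·35 + 2·12 = 129 mm.
Subtracting 1 gap of 12 leaves 117 for 2 columns, so d = 58.5 mm.

58.5 mm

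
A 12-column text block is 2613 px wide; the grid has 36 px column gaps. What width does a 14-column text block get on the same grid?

3054.5 px

12c + 11·36 = 2613 → 12c = 2217 → c = 184.75 px.
Span of 14: 14·184.75 + 13·36 = 2586.5 + 468 = 3054.5 px.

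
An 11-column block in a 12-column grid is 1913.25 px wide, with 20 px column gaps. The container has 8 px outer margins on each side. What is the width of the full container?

2105 px

Subtracting 10 column gaps of 20 leaves 1713.25 for 11 columns, so c = 155.75 px.
Adding margins, columns and gutters: 16 + 1869 + 220 = 2105 px.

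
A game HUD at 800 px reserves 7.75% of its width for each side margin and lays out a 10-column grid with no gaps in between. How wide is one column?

67.6 px

Each margin = 7.75% of 800 = 62 px; content = 800 − 2·62 = 676 px.
10c = 676 → c = 67.6 px.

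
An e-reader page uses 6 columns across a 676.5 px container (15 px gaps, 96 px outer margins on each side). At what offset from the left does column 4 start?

345.75 px

Content = 676.5 − 2·96 = 484.5 px.
Subtracting 5 gaps of 15 leaves 409.5 for 6 columns, so c = 68.25 px.
Each column+gutter stride is 83.25 px; 3 of them past the 96 px margin is 96 + 249.75 = 345.75 px.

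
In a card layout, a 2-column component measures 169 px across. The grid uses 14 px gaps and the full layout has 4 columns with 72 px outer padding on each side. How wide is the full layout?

169 − 1·14 = 155; ÷2 gives c = 77.5 px.
Total width: 2·72 + 4·77.5 + 3·14 = 496 px.

496 px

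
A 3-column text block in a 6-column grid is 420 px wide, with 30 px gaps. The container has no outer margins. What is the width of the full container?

870 px

420 − 2·30 = 360; ÷3 gives c = 120 px.
Total width: 6·120 + 5·30 = 870 px.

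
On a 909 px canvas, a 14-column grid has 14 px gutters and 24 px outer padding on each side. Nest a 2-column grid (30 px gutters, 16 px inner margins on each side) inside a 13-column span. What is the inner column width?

368.25 px

Subtract both margins: 909 − 2·24 = 861 px.
14c + 13·14 = 861 → 14c = 679 → c = 48.5 px.
13 columns plus 12 gutters: 630.5 + 168 = 798.5 px.
Inner content = 798.5 − 2·16 = 766.5 px.
2d + 1·30 = 766.5 → 2d = 736.5 → d = 368.25 px.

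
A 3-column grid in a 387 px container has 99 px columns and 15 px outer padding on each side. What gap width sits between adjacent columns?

30 px

Subtract both margins: 387 − 2·15 = 357 px.
3 columns take 3·99 = 297 px; remaining 60 splits into 2 gaps.
g = 60 / 2 = 30 px.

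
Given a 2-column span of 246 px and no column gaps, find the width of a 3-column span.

246 / 2 = 123 px per column.
3-column span = 3·123 = 369 px.

369 px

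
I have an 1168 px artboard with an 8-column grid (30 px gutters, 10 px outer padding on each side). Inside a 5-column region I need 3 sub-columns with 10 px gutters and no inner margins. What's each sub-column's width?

228.75 px

Inside the margins: 1168 − 20 = 1148 px.
8 columns + 7 gutters: 8c + 7·30 = 1148.
8c = 1148 − 210 = 938, so c = 117.25 px.
5-column span = 5·117.25 + 4·30 = 706.25 px.
Subtracting 2 gutters of 10 leaves 686.25 for 3 columns, so d = 228.75 px.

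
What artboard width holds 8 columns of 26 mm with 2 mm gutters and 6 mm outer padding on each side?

Adding margins, columns and gutters: 12 + 208 + 14 = 234 mm.

234 mm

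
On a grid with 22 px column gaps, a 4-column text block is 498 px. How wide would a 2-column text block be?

Subtracting 3 column gaps of 22 leaves 432 for 4 columns, so c = 108 px.
2-column span = 2·108 + 1·22 = 238 px.

238 px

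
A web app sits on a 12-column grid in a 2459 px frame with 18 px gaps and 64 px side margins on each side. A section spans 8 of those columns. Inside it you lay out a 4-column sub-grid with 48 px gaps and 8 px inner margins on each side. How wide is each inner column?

347 px

Inside the margins: 2459 − 128 = 2331 px.
12c + 11·18 = 2331 → 12c = 2133 → c = 177.75 px.
8-column span = 8·177.75 + 7·18 = 1548 px.
Inner content = 1548 − 2·8 = 1532 px.
4d + 3·48 = 1532 → 4d = 1388 → d = 347 px.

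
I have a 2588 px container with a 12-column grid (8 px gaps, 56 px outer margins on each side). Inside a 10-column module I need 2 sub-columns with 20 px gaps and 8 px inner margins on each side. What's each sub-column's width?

Outer content = 2588 − 2·56 = 2476 px.
2476 − 11·8 = 2388; ÷12 gives c = 199 px.
10 columns plus 9 gaps: 1990 + 72 = 2062 px.
Inner content = 2062 − 2·8 = 2046 px.
2 columns + 1 gap: 2d + 1·20 = 2046.
2d = 2046 − 20 = 2026, so d = 1013 px.

1013 px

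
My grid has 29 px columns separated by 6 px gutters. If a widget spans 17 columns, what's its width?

589 px

Span of 17: 17·29 + 16·6 = 493 + 96 = 589 px.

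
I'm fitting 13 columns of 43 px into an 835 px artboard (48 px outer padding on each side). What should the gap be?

15 px

Subtract both margins: 835 − 2·48 = 739 px.
Columns use 559 px, leaving 180 px across 12 gaps = 15 px each.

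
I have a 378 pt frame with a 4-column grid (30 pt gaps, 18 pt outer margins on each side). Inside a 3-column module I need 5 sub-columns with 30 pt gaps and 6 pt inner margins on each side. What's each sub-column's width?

23.4 pt

Take off 36 pt of margins, leaving 342 pt.
4 columns + 3 gaps: 4c + 3·30 = 342.
4c = 342 − 90 = 252, so c = 63 pt.
Span of 3: 3·63 + 2·30 = 189 + 60 = 249 pt.
Inner content = 249 − 2·6 = 237 pt.
237 − 4·30 = 117; ÷5 gives d = 23.4 pt.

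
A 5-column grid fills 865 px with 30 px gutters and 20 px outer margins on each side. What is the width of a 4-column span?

654 px

Content width = 865 − 2·20 = 825 px.
825 − 4·30 = 705; ÷5 gives c = 141 px.
4 columns plus 3 gutters: 564 + 90 = 654 px.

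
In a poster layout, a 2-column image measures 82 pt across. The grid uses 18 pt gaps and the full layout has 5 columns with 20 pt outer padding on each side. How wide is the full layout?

2c + 1·18 = 82 → 2c = 64 → c = 32 pt.
Total width: 2·20 + 5·32 + 4·18 = 272 pt.

272 pt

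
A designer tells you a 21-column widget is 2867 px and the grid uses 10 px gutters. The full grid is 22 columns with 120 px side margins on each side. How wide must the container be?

3244 px

2867 − 20·10 = 2667; ÷21 gives c = 127 px.
Adding margins, columns and gutters: 240 + 2794 + 210 = 3244 px.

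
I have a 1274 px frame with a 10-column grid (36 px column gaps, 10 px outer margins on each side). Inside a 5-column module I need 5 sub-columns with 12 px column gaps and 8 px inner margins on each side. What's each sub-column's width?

109 px

Outer content = 1274 − 2·10 = 1254 px.
10c + 9·36 = 1254 → 10c = 930 → c = 93 px.
5-column span = 5·93 + 4·36 = 609 px.
Inner content = 609 − 2·8 = 593 px.
5 columns + 4 column gaps: 5d + 4·12 = 593.
5d = 593 − 48 = 545, so d = 109 px.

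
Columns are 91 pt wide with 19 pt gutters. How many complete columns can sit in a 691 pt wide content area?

6 columns

k columns need k·91 + (k−1)·19 = k·110 − 19.
k·110 − 19 ≤ 691 → k ≤ 710 / 110 ≈ 6.45, so k = 6.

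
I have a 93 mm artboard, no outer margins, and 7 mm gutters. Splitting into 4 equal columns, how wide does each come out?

Subtracting 3 gutters of 7 leaves 72 for 4 columns, so c = 18 mm.

18 mm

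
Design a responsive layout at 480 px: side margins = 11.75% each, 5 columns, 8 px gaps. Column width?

480 × (1 − 2·11.75%) = 480 × 76.5% = 367.2 px for the columns.
367.2 − 4·8 = 335.2; ÷5 gives c = 67.04 px.

67.04 px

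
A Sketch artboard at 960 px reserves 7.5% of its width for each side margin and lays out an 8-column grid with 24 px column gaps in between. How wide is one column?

960 × (1 − 2·7.5%) = 960 × 85% = 816 px for the columns.
8 columns + 7 column gaps: 8c + 7·24 = 816.
8c = 816 − 168 = 648, so c = 81 px.

81 px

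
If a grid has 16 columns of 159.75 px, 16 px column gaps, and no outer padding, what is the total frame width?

2796 px

Frame = 16·159.75 + 15·16 = 2556 + 240 = 2796 px.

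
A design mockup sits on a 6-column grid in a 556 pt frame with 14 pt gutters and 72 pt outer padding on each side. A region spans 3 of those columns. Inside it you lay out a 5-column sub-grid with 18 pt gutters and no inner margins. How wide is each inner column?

Inside the margins: 556 − 144 = 412 pt.
412 − 5·14 = 342; ÷6 gives c = 57 pt.
Span of 3: 3·57 + 2·14 = 171 + 28 = 199 pt.
5 columns + 4 gutters: 5d + 4·18 = 199.
5d = 199 − 72 = 127, so d = 25.4 pt.

25.4 pt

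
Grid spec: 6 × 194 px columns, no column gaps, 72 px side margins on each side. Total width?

1308 px

Summing: 144 + 1164 = 1308 px.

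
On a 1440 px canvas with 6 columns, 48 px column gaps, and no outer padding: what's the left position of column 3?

496 px

Subtracting 5 column gaps of 48 leaves 1200 for 6 columns, so c = 200 px.
No margin, so column 3 starts at 2·(column + gutter) = 2·248 = 496 px.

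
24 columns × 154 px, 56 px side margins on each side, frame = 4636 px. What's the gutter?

36 px

Take off 112 px of margins, leaving 4524 px.
24 columns take 24·154 = 3696 px; remaining 828 splits into 23 gutters.
g = 828 / 23 = 36 px.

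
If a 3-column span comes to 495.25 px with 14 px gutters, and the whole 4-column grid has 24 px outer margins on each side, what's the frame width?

713 px

3c + 2·14 = 495.25 → 3c = 467.25 → c = 155.75 px.
Total width: 2·24 + 4·155.75 + 3·14 = 713 px.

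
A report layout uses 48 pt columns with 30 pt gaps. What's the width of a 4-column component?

282 pt

4 columns plus 3 gaps: 192 + 90 = 282 pt.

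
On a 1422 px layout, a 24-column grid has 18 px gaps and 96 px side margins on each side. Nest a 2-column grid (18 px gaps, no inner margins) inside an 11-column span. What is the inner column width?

Take off 192 px of margins, leaving 1230 px.
24c + 23·18 = 1230 → 24c = 816 → c = 34 px.
11 columns plus 10 gaps: 374 + 180 = 554 px.
Subtracting 1 gap of 18 leaves 536 for 2 columns, so d = 268 px.

268 px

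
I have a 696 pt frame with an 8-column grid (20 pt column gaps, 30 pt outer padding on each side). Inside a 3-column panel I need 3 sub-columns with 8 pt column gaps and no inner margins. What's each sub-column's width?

70 pt

Inside the margins: 696 − 60 = 636 pt.
Subtracting 7 column gaps of 20 leaves 496 for 8 columns, so c = 62 pt.
3-column span = 3·62 + 2·20 = 226 pt.
226 − 2·8 = 210; ÷3 gives d = 70 pt.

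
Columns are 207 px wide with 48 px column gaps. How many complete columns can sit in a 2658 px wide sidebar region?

10 columns

10 columns: 10·207 + 9·48 = 2502 px ≤ 2658.
11 columns: 2757 px > 2658. So 10.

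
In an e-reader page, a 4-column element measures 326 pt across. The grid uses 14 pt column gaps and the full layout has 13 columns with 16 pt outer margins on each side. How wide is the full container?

1123 pt

Subtracting 3 column gaps of 14 leaves 284 for 4 columns, so c = 71 pt.
Total width: 2·16 + 13·71 + 12·14 = 1123 pt.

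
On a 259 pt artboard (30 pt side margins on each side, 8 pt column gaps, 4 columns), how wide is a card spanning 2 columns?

95.5 pt

Inside the margins: 259 − 60 = 199 pt.
199 − 3·8 = 175; ÷4 gives c = 43.75 pt.
2-column span = 2·43.75 + 1·8 = 95.5 pt.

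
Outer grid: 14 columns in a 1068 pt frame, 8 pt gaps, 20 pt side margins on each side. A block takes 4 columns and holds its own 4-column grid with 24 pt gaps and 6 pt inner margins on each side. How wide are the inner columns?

51 pt

Take off 40 pt of margins, leaving 1028 pt.
14 columns + 13 gaps: 14c + 13·8 = 1028.
14c = 1028 − 104 = 924, so c = 66 pt.
4 columns plus 3 gaps: 264 + 24 = 288 pt.
Inner content = 288 − 2·6 = 276 pt.
4d + 3·24 = 276 → 4d = 204 → d = 51 pt.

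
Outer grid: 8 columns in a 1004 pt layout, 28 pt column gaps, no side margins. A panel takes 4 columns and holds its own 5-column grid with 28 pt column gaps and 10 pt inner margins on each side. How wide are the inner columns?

Subtracting 7 column gaps of 28 leaves 808 for 8 columns, so c = 101 pt.
4-column span = 4·101 + 3·28 = 488 pt.
Inner content = 488 − 2·10 = 468 pt.
Subtracting 4 column gaps of 28 leaves 356 for 5 columns, so d = 71.2 pt.

71.2 pt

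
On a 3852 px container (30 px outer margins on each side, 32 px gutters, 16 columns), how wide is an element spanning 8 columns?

Content width = 3852 − 2·30 = 3792 px.
Subtracting 15 gutters of 32 leaves 3312 for 16 columns, so c = 207 px.
8-column span = 8·207 + 7·32 = 1880 px.

1880 px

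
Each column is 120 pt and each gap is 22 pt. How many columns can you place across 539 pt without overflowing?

k columns need k·120 + (k−1)·22 = k·142 − 22.
k·142 − 22 ≤ 539 → k ≤ 561 / 142 ≈ 3.95, so k = 3.

3 columns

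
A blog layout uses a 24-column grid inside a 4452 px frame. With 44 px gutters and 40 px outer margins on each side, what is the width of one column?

140 px

Content width = 4452 − 2·40 = 4372 px.
4372 − 23·44 = 3360; ÷24 gives c = 140 px.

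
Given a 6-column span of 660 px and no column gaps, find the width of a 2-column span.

With no column gaps, each column is 660/6 = 110 px.
2-column span = 2·110 = 220 px.

220 px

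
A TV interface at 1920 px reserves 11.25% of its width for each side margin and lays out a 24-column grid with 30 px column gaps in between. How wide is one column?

33.25 px

1920 × (1 − 2·11.25%) = 1920 × 77.5% = 1488 px for the columns.
1488 − 23·30 = 798; ÷24 gives c = 33.25 px.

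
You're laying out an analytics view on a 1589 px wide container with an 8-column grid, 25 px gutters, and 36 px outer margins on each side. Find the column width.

Content width = 1589 − 2·36 = 1517 px.
1517 − 7·25 = 1342; ÷8 gives c = 167.75 px.

167.75 px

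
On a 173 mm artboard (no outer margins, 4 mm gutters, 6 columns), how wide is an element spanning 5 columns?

6 columns + 5 gutters: 6c + 5·4 = 173.
6c = 173 − 20 = 153, so c = 25.5 mm.
5 columns plus 4 gutters: 127.5 + 16 = 143.5 mm.

143.5 mm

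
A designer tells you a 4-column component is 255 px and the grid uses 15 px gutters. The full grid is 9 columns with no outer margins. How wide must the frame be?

592.5 px

Subtracting 3 gutters of 15 leaves 210 for 4 columns, so c = 52.5 px.
Summing: 472.5 + 120 = 592.5 px.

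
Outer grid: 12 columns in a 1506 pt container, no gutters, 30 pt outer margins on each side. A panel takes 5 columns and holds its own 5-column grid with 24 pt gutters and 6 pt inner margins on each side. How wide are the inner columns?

98.9 pt

Take off 60 pt of margins, leaving 1446 pt.
12c = 1446 → c = 120.5 pt.
With no gutters, 5 columns span 5·120.5 = 602.5 pt.
Inner content = 602.5 − 2·6 = 590.5 pt.
Subtracting 4 gutters of 24 leaves 494.5 for 5 columns, so d = 98.9 pt.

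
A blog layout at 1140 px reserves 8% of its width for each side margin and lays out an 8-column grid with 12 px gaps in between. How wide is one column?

1140 × (1 − 2·8%) = 1140 × 84% = 957.6 px for the columns.
957.6 − 7·12 = 873.6; ÷8 gives c = 109.2 px.

109.2 px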